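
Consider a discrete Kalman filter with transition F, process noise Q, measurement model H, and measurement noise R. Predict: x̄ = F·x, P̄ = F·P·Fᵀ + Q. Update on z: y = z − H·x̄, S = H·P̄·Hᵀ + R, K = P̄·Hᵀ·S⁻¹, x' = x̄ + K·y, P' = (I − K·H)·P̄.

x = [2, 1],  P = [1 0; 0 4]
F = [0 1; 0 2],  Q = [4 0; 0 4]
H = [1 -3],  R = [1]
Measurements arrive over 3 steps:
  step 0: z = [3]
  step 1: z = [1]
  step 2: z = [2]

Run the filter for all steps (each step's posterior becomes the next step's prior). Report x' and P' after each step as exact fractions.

step 0: x' = [13/141, -134/141], P' = [872/141 296/141; 296/141 116/141]
step 1: x' = [-8190/8681, -5800/8681], P' = [41864/8681 13960/8681; 13960/8681 5604/8681]
step 2: x' = [-340392/496021, -448024/496021], P' = [2299112/496021 764136/496021; 764136/496021 308116/496021]

step 0: x̄ = F·x = [1, 2]
step 0: P̄ = F·P·Fᵀ + Q = [8 8; 8 20]
step 0: y = z − H·x̄ = [8]
step 0: S = H·P̄·Hᵀ + R = [141]
step 0: K = P̄·Hᵀ·S⁻¹ = [-16/141; -52/141]
step 0: x' = x̄ + K·y = [13/141, -134/141]
step 0: P' = (I − K·H)·P̄ = [872/141 296/141; 296/141 116/141]
step 1: x̄ = F·x = [-134/141, -268/141]
step 1: P̄ = F·P·Fᵀ + Q = [680/141 232/141; 232/141 1028/141]
step 1: y = z − H·x̄ = [-529/141]
step 1: S = H·P̄·Hᵀ + R = [8681/141]
step 1: K = P̄·Hᵀ·S⁻¹ = [-16/8681; -2852/8681]
step 1: x' = x̄ + K·y = [-8190/8681, -5800/8681]
step 1: P' = (I − K·H)·P̄ = [41864/8681 13960/8681; 13960/8681 5604/8681]
step 2: x̄ = F·x = [-5800/8681, -11600/8681]
step 2: P̄ = F·P·Fᵀ + Q = [40328/8681 11208/8681; 11208/8681 57140/8681]
step 2: y = z − H·x̄ = [-11638/8681]
step 2: S = H·P̄·Hᵀ + R = [496021/8681]
step 2: K = P̄·Hᵀ·S⁻¹ = [6704/496021; -160212/496021]
step 2: x' = x̄ + K·y = [-340392/496021, -448024/496021]
step 2: P' = (I − K·H)·P̄ = [2299112/496021 764136/496021; 764136/496021 308116/496021]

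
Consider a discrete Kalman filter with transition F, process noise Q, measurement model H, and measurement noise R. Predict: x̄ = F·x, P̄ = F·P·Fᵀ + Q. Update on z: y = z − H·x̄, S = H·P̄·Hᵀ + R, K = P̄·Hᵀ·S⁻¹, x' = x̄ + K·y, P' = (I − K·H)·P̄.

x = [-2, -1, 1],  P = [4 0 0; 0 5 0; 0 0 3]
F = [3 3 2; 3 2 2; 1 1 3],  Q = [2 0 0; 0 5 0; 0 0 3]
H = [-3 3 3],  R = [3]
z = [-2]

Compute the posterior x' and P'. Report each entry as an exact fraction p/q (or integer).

x' = [-252/31, -919/124, -85/62]
P' = [2357/31 1683/31 681/31; 1683/31 5377/124 695/62; 681/31 695/62 342/31]

x̄ = F·x = [-7, -6, 0]
P̄ = F·P·Fᵀ + Q = [95 78 45; 78 73 40; 45 40 39]
y = z − H·x̄ = [-5]
S = H·P̄·Hᵀ + R = [372]
K = P̄·Hᵀ·S⁻¹ = [7/31; 35/124; 17/62]
x' = x̄ + K·y = [-252/31, -919/124, -85/62]
P' = (I − K·H)·P̄ = [2357/31 1683/31 681/31; 1683/31 5377/124 695/62; 681/31 695/62 342/31]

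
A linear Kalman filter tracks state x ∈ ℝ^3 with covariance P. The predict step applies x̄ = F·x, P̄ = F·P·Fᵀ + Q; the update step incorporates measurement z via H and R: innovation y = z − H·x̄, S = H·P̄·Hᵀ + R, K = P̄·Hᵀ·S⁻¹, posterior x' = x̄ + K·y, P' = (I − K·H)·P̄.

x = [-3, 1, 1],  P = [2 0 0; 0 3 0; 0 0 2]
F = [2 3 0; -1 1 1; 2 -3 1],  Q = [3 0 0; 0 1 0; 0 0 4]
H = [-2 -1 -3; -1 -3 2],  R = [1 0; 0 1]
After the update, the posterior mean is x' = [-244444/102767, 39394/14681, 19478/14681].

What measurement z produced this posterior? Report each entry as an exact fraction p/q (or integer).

x̄ = F·x = [-3, 5, -8]
P̄ = F·P·Fᵀ + Q = [38 5 -19; 5 8 -11; -19 -11 41]
S = H·P̄·Hᵀ + R = [256 -169; -169 513]
K = P̄·Hᵀ·S⁻¹ = [-27691/102767 -27352/102767; -132/14681 -1503/14681; -2188/14681 3114/14681]
x' − x̄ = [63857/102767, -34011/14681, 136926/14681] = K·y
y = (KᵀK)⁻¹·Kᵀ·(x' − x̄) = [-27, 25]
z = y + H·x̄ = [-27, 25] + [25, -28] = [-2, -3]

z = [-2, -3]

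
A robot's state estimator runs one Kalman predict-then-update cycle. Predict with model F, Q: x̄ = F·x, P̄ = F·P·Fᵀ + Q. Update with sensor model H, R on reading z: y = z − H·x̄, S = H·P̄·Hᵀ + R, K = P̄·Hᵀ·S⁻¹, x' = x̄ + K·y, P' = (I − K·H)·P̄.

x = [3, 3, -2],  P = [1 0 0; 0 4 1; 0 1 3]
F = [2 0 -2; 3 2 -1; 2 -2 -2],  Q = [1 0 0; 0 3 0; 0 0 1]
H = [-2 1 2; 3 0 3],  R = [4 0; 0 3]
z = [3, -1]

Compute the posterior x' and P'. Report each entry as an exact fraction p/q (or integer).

x' = [21813/6365, 103203/6365, -23361/6365]
P' = [12756/6365 43266/6365 -11717/6365; 43266/6365 170396/6365 -43122/6365; -11717/6365 -43122/6365 12784/6365]

x̄ = F·x = [10, 17, 4]
P̄ = F·P·Fᵀ + Q = [17 8 20; 8 27 -6; 20 -6 41]
y = z − H·x̄ = [-2, -43]
S = H·P̄·Hᵀ + R = [47 150; 150 885]
K = P̄·Hᵀ·S⁻¹ = [-284/1273 1039/6365; -119/1273 144/6365; 294/1273 1067/6365]
x' = x̄ + K·y = [21813/6365, 103203/6365, -23361/6365]
P' = (I − K·H)·P̄ = [12756/6365 43266/6365 -11717/6365; 43266/6365 170396/6365 -43122/6365; -11717/6365 -43122/6365 12784/6365]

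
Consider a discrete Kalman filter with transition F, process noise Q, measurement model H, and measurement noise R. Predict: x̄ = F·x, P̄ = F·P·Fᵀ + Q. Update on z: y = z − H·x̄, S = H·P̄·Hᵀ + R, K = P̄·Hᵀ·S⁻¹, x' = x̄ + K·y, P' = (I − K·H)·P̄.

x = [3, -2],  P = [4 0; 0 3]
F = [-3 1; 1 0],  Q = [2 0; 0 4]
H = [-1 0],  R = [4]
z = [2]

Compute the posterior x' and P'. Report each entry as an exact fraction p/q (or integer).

x' = [-14/5, 3/5]
P' = [164/45 -16/15; -16/15 24/5]

x̄ = F·x = [-11, 3]
P̄ = F·P·Fᵀ + Q = [41 -12; -12 8]
y = z − H·x̄ = [-9]
S = H·P̄·Hᵀ + R = [45]
K = P̄·Hᵀ·S⁻¹ = [-41/45; 4/15]
x' = x̄ + K·y = [-14/5, 3/5]
P' = (I − K·H)·P̄ = [164/45 -16/15; -16/15 24/5]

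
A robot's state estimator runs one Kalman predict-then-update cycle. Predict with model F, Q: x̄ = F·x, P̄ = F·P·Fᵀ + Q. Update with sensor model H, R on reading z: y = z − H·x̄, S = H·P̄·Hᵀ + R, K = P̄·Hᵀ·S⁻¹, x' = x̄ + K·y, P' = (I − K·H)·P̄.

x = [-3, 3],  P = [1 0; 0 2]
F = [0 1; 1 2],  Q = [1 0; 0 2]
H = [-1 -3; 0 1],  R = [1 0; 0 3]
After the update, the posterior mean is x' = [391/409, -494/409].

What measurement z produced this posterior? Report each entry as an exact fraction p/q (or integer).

z = [3, 1]

x̄ = F·x = [3, 3]
P̄ = F·P·Fᵀ + Q = [3 4; 4 11]
S = H·P̄·Hᵀ + R = [127 -37; -37 14]
K = P̄·Hᵀ·S⁻¹ = [-62/409 -47/409; -111/409 28/409]
x' − x̄ = [-836/409, -1721/409] = K·y
y = (KᵀK)⁻¹·Kᵀ·(x' − x̄) = [15, -2]
z = y + H·x̄ = [15, -2] + [-12, 3] = [3, 1]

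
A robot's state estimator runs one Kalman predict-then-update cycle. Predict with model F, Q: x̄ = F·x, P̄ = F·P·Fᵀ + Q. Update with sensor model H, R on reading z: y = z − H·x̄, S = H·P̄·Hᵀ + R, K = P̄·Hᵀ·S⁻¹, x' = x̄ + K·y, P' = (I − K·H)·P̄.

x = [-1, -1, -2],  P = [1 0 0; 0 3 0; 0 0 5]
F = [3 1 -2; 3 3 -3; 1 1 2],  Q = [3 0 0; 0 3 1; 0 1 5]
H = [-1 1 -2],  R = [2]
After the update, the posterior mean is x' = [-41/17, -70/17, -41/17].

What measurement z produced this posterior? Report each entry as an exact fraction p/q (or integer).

z = [3]

x̄ = F·x = [0, 0, -6]
P̄ = F·P·Fᵀ + Q = [35 48 -14; 48 84 -17; -14 -17 29]
S = H·P̄·Hᵀ + R = [153]
K = P̄·Hᵀ·S⁻¹ = [41/153; 70/153; -61/153]
x' − x̄ = [-41/17, -70/17, 61/17] = K·y
y = (KᵀK)⁻¹·Kᵀ·(x' − x̄) = [-9]
z = y + H·x̄ = [-9] + [12] = [3]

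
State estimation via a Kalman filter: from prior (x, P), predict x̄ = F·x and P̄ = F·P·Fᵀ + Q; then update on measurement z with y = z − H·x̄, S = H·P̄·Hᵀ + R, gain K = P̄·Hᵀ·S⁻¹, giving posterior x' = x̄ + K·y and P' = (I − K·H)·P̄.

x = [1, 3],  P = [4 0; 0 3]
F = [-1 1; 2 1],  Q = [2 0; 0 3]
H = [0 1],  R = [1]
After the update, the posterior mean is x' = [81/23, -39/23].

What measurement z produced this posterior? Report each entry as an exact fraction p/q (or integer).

z = [-2]

x̄ = F·x = [2, 5]
P̄ = F·P·Fᵀ + Q = [9 -5; -5 22]
S = H·P̄·Hᵀ + R = [23]
K = P̄·Hᵀ·S⁻¹ = [-5/23; 22/23]
x' − x̄ = [35/23, -154/23] = K·y
y = (KᵀK)⁻¹·Kᵀ·(x' − x̄) = [-7]
z = y + H·x̄ = [-7] + [5] = [-2]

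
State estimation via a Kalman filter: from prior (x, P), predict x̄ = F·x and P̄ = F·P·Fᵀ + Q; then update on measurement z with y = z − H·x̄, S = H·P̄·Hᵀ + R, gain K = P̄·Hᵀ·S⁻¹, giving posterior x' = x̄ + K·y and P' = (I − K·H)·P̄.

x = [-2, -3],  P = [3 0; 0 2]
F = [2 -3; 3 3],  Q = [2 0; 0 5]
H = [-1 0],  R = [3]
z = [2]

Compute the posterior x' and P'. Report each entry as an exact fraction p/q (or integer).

x̄ = F·x = [5, -15]
P̄ = F·P·Fᵀ + Q = [32 0; 0 50]
y = z − H·x̄ = [7]
S = H·P̄·Hᵀ + R = [35]
K = P̄·Hᵀ·S⁻¹ = [-32/35; 0]
x' = x̄ + K·y = [-7/5, -15]
P' = (I − K·H)·P̄ = [96/35 0; 0 50]

x' = [-7/5, -15]
P' = [96/35 0; 0 50]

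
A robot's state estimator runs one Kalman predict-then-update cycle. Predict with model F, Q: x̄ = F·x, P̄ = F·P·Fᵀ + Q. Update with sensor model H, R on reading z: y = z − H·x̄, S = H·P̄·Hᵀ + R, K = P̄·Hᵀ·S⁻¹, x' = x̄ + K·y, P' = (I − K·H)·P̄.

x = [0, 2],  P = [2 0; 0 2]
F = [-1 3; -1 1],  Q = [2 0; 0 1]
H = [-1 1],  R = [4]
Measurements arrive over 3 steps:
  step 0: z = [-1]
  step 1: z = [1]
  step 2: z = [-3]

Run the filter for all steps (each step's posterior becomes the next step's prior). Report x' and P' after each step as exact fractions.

step 0: x' = [16/5, 7/5], P' = [134/15 26/5; 26/5 22/5]
step 1: x' = [-73/41, -172/123], P' = [758/123 398/123; 398/123 150/41]
step 2: x' = [18113/7983, 2720/7983], P' = [60286/7983 34486/7983; 34486/7983 34714/7983]

step 0: x̄ = F·x = [6, 2]
step 0: P̄ = F·P·Fᵀ + Q = [22 8; 8 5]
step 0: y = z − H·x̄ = [3]
step 0: S = H·P̄·Hᵀ + R = [15]
step 0: K = P̄·Hᵀ·S⁻¹ = [-14/15; -1/5]
step 0: x' = x̄ + K·y = [16/5, 7/5]
step 0: P' = (I − K·H)·P̄ = [134/15 26/5; 26/5 22/5]
step 1: x̄ = F·x = [1, -9/5]
step 1: P̄ = F·P·Fᵀ + Q = [58/3 4/3; 4/3 59/15]
step 1: y = z − H·x̄ = [19/5]
step 1: S = H·P̄·Hᵀ + R = [123/5]
step 1: K = P̄·Hᵀ·S⁻¹ = [-30/41; 13/123]
step 1: x' = x̄ + K·y = [-73/41, -172/123]
step 1: P' = (I − K·H)·P̄ = [758/123 398/123; 398/123 150/41]
step 2: x̄ = F·x = [-99/41, 47/123]
step 2: P̄ = F·P·Fᵀ + Q = [2666/123 172/41; 172/41 535/123]
step 2: y = z − H·x̄ = [-713/123]
step 2: S = H·P̄·Hᵀ + R = [887/41]
step 2: K = P̄·Hᵀ·S⁻¹ = [-2150/2661; 19/2661]
step 2: x' = x̄ + K·y = [18113/7983, 2720/7983]
step 2: P' = (I − K·H)·P̄ = [60286/7983 34486/7983; 34486/7983 34714/7983]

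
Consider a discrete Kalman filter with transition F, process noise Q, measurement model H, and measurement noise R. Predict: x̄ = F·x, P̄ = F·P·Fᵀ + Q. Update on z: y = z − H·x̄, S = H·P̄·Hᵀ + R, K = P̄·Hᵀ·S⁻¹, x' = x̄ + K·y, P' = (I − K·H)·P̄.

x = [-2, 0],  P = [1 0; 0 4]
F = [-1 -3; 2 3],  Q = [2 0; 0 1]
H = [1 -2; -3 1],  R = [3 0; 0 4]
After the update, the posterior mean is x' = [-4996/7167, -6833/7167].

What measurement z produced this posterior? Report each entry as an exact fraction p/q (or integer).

x̄ = F·x = [2, -4]
P̄ = F·P·Fᵀ + Q = [39 -38; -38 41]
S = H·P̄·Hᵀ + R = [358 -465; -465 624]
K = P̄·Hᵀ·S⁻¹ = [-105/2389 -2015/7167; -935/2389 -310/7167]
x' − x̄ = [-19330/7167, 21835/7167] = K·y
y = (KᵀK)⁻¹·Kᵀ·(x' − x̄) = [-9, 11]
z = y + H·x̄ = [-9, 11] + [10, -10] = [1, 1]

z = [1, 1]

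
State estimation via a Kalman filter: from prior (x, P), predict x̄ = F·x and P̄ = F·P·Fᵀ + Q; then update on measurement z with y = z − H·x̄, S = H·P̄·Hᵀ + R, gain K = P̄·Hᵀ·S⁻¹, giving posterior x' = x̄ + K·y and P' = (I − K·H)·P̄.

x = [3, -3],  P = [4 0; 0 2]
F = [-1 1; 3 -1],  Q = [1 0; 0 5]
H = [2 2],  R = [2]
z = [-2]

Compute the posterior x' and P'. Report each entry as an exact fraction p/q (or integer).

x' = [-172/45, 134/45]
P' = [217/45 -224/45; -224/45 253/45]

x̄ = F·x = [-6, 12]
P̄ = F·P·Fᵀ + Q = [7 -14; -14 43]
y = z − H·x̄ = [-14]
S = H·P̄·Hᵀ + R = [90]
K = P̄·Hᵀ·S⁻¹ = [-7/45; 29/45]
x' = x̄ + K·y = [-172/45, 134/45]
P' = (I − K·H)·P̄ = [217/45 -224/45; -224/45 253/45]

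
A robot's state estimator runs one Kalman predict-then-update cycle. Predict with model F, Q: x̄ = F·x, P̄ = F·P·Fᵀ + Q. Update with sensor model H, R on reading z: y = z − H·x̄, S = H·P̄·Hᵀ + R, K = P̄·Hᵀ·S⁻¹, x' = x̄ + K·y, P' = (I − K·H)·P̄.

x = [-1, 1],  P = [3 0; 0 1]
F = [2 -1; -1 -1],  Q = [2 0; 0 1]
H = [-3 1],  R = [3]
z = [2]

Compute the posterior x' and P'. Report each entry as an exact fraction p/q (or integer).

x' = [-169/173, -140/173]
P' = [95/173 135/173; 135/173 465/173]

x̄ = F·x = [-3, 0]
P̄ = F·P·Fᵀ + Q = [15 -5; -5 5]
y = z − H·x̄ = [-7]
S = H·P̄·Hᵀ + R = [173]
K = P̄·Hᵀ·S⁻¹ = [-50/173; 20/173]
x' = x̄ + K·y = [-169/173, -140/173]
P' = (I − K·H)·P̄ = [95/173 135/173; 135/173 465/173]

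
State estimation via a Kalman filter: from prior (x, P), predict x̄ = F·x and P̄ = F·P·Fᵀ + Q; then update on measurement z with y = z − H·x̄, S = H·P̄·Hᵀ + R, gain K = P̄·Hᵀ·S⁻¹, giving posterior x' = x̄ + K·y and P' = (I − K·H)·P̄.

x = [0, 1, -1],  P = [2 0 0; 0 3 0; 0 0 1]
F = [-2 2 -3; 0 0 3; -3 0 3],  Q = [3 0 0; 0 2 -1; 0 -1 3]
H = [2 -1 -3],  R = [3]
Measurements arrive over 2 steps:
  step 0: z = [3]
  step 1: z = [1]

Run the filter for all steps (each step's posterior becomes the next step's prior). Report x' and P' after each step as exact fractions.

step 0: x̄ = F·x = [5, -3, -3]
step 0: P̄ = F·P·Fᵀ + Q = [32 -9 3; -9 11 8; 3 8 30]
step 0: y = z − H·x̄ = [-19]
step 0: S = H·P̄·Hᵀ + R = [460]
step 0: K = P̄·Hᵀ·S⁻¹ = [16/115; -53/460; -1/5]
step 0: x' = x̄ + K·y = [271/115, -373/460, 4/5]
step 0: P' = (I − K·H)·P̄ = [2656/115 -187/115 79/5; -187/115 2251/460 -13/5; 79/5 -13/5 58/5]
step 1: x̄ = F·x = [-2009/230, 12/5, -537/115]
step 1: P̄ = F·P·Fᵀ + Q = [52114/115 -1074/5 8709/115; -1074/5 532/5 -194/5; 8709/115 -194/5 3549/115]
step 1: y = z − H·x̄ = [789/115]
step 1: S = H·P̄·Hᵀ + R = [220506/115]
step 1: K = P̄·Hᵀ·S⁻¹ = [102803/220506; -24127/110253; 11233/220506]
step 1: x' = x̄ + K·y = [-203459/36751, 33025/36751, -317533/73502]
step 1: P' = (I − K·H)·P̄ = [8026025/220506 -2114275/110253 6657397/220506; -2114275/110253 1607230/110253 -1921133/110253; 6657397/220506 -1921133/110253 5707787/220506]

step 0: x' = [271/115, -373/460, 4/5], P' = [2656/115 -187/115 79/5; -187/115 2251/460 -13/5; 79/5 -13/5 58/5]
step 1: x' = [-203459/36751, 33025/36751, -317533/73502], P' = [8026025/220506 -2114275/110253 6657397/220506; -2114275/110253 1607230/110253 -1921133/110253; 6657397/220506 -1921133/110253 5707787/220506]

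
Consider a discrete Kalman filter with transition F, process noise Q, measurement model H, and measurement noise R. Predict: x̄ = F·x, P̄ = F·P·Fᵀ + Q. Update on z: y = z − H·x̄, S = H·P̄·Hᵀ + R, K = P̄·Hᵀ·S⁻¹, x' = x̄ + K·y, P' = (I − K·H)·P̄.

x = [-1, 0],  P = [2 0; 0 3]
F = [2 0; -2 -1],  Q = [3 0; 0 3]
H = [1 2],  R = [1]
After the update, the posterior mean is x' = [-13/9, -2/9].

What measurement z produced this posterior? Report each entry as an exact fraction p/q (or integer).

z = [-2]

x̄ = F·x = [-2, 2]
P̄ = F·P·Fᵀ + Q = [11 -8; -8 14]
S = H·P̄·Hᵀ + R = [36]
K = P̄·Hᵀ·S⁻¹ = [-5/36; 5/9]
x' − x̄ = [5/9, -20/9] = K·y
y = (KᵀK)⁻¹·Kᵀ·(x' − x̄) = [-4]
z = y + H·x̄ = [-4] + [2] = [-2]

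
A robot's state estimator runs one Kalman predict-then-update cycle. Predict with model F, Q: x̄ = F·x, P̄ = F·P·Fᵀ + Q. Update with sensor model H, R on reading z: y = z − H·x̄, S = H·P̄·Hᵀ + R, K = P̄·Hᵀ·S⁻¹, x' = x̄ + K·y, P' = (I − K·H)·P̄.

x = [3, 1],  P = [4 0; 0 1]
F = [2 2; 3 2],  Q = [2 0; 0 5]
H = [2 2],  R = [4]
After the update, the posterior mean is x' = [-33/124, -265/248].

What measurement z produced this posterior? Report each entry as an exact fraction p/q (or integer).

x̄ = F·x = [8, 11]
P̄ = F·P·Fᵀ + Q = [22 28; 28 45]
S = H·P̄·Hᵀ + R = [496]
K = P̄·Hᵀ·S⁻¹ = [25/124; 73/248]
x' − x̄ = [-1025/124, -2993/248] = K·y
y = (KᵀK)⁻¹·Kᵀ·(x' − x̄) = [-41]
z = y + H·x̄ = [-41] + [38] = [-3]

z = [-3]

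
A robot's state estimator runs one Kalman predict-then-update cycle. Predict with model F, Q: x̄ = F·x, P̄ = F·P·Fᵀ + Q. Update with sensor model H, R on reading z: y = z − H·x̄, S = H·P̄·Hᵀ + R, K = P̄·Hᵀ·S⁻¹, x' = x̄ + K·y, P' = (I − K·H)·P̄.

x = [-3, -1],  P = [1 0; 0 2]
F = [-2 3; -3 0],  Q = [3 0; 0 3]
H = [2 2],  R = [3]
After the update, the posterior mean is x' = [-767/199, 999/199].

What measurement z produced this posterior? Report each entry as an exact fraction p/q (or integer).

z = [2]

x̄ = F·x = [3, 9]
P̄ = F·P·Fᵀ + Q = [25 6; 6 12]
S = H·P̄·Hᵀ + R = [199]
K = P̄·Hᵀ·S⁻¹ = [62/199; 36/199]
x' − x̄ = [-1364/199, -792/199] = K·y
y = (KᵀK)⁻¹·Kᵀ·(x' − x̄) = [-22]
z = y + H·x̄ = [-22] + [24] = [2]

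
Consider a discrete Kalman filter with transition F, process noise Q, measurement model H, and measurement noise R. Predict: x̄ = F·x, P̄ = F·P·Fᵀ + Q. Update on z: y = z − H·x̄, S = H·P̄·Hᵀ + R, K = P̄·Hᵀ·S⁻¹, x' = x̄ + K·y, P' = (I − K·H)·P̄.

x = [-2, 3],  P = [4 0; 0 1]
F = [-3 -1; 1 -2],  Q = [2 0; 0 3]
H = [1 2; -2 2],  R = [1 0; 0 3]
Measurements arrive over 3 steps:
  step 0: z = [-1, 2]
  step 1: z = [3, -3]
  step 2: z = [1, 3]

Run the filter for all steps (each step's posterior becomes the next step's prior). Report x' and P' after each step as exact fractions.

step 0: x' = [-3069/3064, -58/383], P' = [5381/12256 -43/766; -43/766 73/383]
step 1: x' = [24949403/12026591, 5403179/12026591], P' = [4961671/12026591 -638261/12026591; -638261/12026591 2240083/12026591]
step 2: x' = [-12607218454/11297905627, 9638633969/11297905627], P' = [4648246070/11297905627 -596649688/11297905627; -596649688/11297905627 2103178772/11297905627]

step 0: x̄ = F·x = [3, -8]
step 0: P̄ = F·P·Fᵀ + Q = [39 -10; -10 11]
step 0: y = z − H·x̄ = [12, 24]
step 0: S = H·P̄·Hᵀ + R = [44 -14; -14 283]
step 0: K = P̄·Hᵀ·S⁻¹ = [4005/12256 -2023/6128; 249/766 63/383]
step 0: x' = x̄ + K·y = [-3069/3064, -58/383]
step 0: P' = (I − K·H)·P̄ = [5381/12256 -43/766; -43/766 73/383]
step 1: x̄ = F·x = [9671/3064, -2141/3064]
step 1: P̄ = F·P·Fᵀ + Q = [71149/12256 -14911/12256; -14911/12256 54245/12256]
step 1: y = z − H·x̄ = [3803/3064, 1804/383]
step 1: S = H·P̄·Hᵀ + R = [240741/12256 13063/1532; 13063/1532 20551/383]
step 1: K = P̄·Hᵀ·S⁻¹ = [3685149/12026591 -3733288/12026591; 3841905/12026591 1918896/12026591]
step 1: x' = x̄ + K·y = [24949403/12026591, 5403179/12026591]
step 1: P' = (I − K·H)·P̄ = [4961671/12026591 -638261/12026591; -638261/12026591 2240083/12026591]
step 2: x̄ = F·x = [-80251388/12026591, 14143045/12026591]
step 2: P̄ = F·P·Fᵀ + Q = [67118738/12026591 -13596152/12026591; -13596152/12026591 52554820/12026591]
step 2: y = z − H·x̄ = [63991889/12026591, -152709093/12026591]
step 2: S = H·P̄·Hᵀ + R = [234980001/12026591 103174108/12026591; 103174108/12026591 623543221/12026591]
step 2: K = P̄·Hᵀ·S⁻¹ = [3454946694/11297905627 -3496597172/11297905627; 3609707856/11297905627 1799885640/11297905627]
step 2: x' = x̄ + K·y = [-12607218454/11297905627, 9638633969/11297905627]
step 2: P' = (I − K·H)·P̄ = [4648246070/11297905627 -596649688/11297905627; -596649688/11297905627 2103178772/11297905627]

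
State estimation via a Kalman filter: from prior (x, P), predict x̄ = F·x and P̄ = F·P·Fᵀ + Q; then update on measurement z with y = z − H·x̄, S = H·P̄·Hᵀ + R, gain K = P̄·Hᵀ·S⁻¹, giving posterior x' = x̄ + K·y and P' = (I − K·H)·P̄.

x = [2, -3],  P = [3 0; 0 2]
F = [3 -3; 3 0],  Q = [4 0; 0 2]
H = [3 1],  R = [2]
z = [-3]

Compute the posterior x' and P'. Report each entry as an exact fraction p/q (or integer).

x̄ = F·x = [15, 6]
P̄ = F·P·Fᵀ + Q = [49 27; 27 29]
y = z − H·x̄ = [-54]
S = H·P̄·Hᵀ + R = [634]
K = P̄·Hᵀ·S⁻¹ = [87/317; 55/317]
x' = x̄ + K·y = [57/317, -1068/317]
P' = (I − K·H)·P̄ = [395/317 -1011/317; -1011/317 3143/317]

x' = [57/317, -1068/317]
P' = [395/317 -1011/317; -1011/317 3143/317]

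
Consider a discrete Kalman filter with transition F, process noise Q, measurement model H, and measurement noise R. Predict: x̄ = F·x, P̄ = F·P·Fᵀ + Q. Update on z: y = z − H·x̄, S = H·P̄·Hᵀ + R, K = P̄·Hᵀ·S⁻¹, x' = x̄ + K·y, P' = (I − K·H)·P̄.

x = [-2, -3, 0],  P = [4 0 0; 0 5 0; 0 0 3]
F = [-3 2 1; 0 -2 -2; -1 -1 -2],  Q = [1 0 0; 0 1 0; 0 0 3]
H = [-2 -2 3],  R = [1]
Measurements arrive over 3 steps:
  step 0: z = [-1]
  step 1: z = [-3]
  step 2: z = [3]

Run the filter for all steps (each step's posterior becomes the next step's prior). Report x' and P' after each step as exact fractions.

step 0: x̄ = F·x = [0, 6, 5]
step 0: P̄ = F·P·Fᵀ + Q = [60 -26 -4; -26 33 22; -4 22 24]
step 0: y = z − H·x̄ = [-4]
step 0: S = H·P̄·Hᵀ + R = [165]
step 0: K = P̄·Hᵀ·S⁻¹ = [-16/33; 52/165; 12/55]
step 0: x' = x̄ + K·y = [64/33, 782/165, 227/55]
step 0: P' = (I − K·H)·P̄ = [700/33 -26/33 148/11; -26/33 2741/165 586/55; 148/11 586/55 888/55]
step 1: x̄ = F·x = [257/33, -266/15, -224/15]
step 1: P̄ = F·P·Fᵀ + Q = [8113/33 -260/3 34/3; -260/3 3259/15 2806/15; 34/3 2806/15 3004/15]
step 1: y = z − H·x̄ = [241/11]
step 1: S = H·P̄·Hᵀ + R = [6399/11]
step 1: K = P̄·Hᵀ·S⁻¹ = [-3128/6399; 1100/2133; 748/2133]
step 1: x' = x̄ + K·y = [-18697/6399, -68626/10665, -77324/10665]
step 1: P' = (I − K·H)·P̄ = [683695/6399 127940/2133 236878/2133; 127940/2133 222383/3555 291022/3555; 236878/2133 291022/3555 457628/3555]
step 2: x̄ = F·x = [-121091/10665, 19460/711, 763307/31995]
step 2: P̄ = F·P·Fᵀ + Q = [1005698/3555 6484/237 1534729/10665; 6484/237 336785/237 1047494/711; 1534729/10665 1047494/711 50518187/31995]
step 2: y = z − H·x̄ = [-129898/3555]
step 2: S = H·P̄·Hᵀ + R = [2180386/1185]
step 2: K = P̄·Hᵀ·S⁻¹ = [-223729/2180386; 902390/1090193; 5341303/6541158]
step 2: x' = x̄ + K·y = [-223847180/29435211, -3134424/1090193, -528063082/88305633]
step 2: P' = (I − K·H)·P̄ = [5171255299/19623474 200198202/1090193 17547632309/58870422; 200198202/1090193 174842045/1090193 250327628/1090193; 17547632309/58870422 250327628/1090193 62178720169/176611266]

step 0: x' = [64/33, 782/165, 227/55], P' = [700/33 -26/33 148/11; -26/33 2741/165 586/55; 148/11 586/55 888/55]
step 1: x' = [-18697/6399, -68626/10665, -77324/10665], P' = [683695/6399 127940/2133 236878/2133; 127940/2133 222383/3555 291022/3555; 236878/2133 291022/3555 457628/3555]
step 2: x' = [-223847180/29435211, -3134424/1090193, -528063082/88305633], P' = [5171255299/19623474 200198202/1090193 17547632309/58870422; 200198202/1090193 174842045/1090193 250327628/1090193; 17547632309/58870422 250327628/1090193 62178720169/176611266]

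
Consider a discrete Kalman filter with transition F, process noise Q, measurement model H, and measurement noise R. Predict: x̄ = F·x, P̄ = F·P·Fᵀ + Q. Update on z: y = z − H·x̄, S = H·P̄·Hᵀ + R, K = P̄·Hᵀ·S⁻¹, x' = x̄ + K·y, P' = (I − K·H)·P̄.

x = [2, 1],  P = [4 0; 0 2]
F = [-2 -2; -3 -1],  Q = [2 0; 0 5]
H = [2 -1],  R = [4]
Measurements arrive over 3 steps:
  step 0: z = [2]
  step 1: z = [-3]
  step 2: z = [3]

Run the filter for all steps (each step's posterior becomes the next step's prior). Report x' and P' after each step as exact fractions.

step 0: x' = [-22/13, -14/3], P' = [146/13 20; 20 116/3]
step 1: x' = [-58928/19353, -62713/19353], P' = [168554/19353 271828/19353; 271828/19353 489884/19353]
step 2: x' = [28188398/6537479, 36008327/6537479], P' = [58076758/6537479 94039724/6537479; 94039724/6537479 169692132/6537479]

step 0: x̄ = F·x = [-6, -7]
step 0: P̄ = F·P·Fᵀ + Q = [26 28; 28 43]
step 0: y = z − H·x̄ = [7]
step 0: S = H·P̄·Hᵀ + R = [39]
step 0: K = P̄·Hᵀ·S⁻¹ = [8/13; 1/3]
step 0: x' = x̄ + K·y = [-22/13, -14/3]
step 0: P' = (I − K·H)·P̄ = [146/13 20; 20 116/3]
step 1: x̄ = F·x = [496/39, 380/39]
step 1: P̄ = F·P·Fᵀ + Q = [14102/39 11884/39; 11884/39 10325/39]
step 1: y = z − H·x̄ = [-243/13]
step 1: S = H·P̄·Hᵀ + R = [6451/13]
step 1: K = P̄·Hᵀ·S⁻¹ = [5440/6451; 4481/6451]
step 1: x' = x̄ + K·y = [-58928/19353, -62713/19353]
step 1: P' = (I − K·H)·P̄ = [168554/19353 271828/19353; 271828/19353 489884/19353]
step 2: x̄ = F·x = [81094/6451, 239497/19353]
step 2: P̄ = F·P·Fᵀ + Q = [1615694/6451 1388572/6451; 1388572/6451 3734603/19353]
step 2: y = z − H·x̄ = [-189008/19353]
step 2: S = H·P̄·Hᵀ + R = [6537479/19353]
step 2: K = P̄·Hᵀ·S⁻¹ = [5528448/6537479; 4596829/6537479]
step 2: x' = x̄ + K·y = [28188398/6537479, 36008327/6537479]
step 2: P' = (I − K·H)·P̄ = [58076758/6537479 94039724/6537479; 94039724/6537479 169692132/6537479]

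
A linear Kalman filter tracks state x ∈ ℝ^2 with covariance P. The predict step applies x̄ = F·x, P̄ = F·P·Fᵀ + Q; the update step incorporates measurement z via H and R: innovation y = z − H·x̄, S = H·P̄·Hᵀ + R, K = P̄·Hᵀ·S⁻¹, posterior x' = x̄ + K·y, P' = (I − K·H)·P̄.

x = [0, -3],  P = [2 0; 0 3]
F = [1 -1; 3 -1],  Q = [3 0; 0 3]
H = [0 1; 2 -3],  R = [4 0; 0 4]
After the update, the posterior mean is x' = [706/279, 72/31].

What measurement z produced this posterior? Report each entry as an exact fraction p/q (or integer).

x̄ = F·x = [3, 3]
P̄ = F·P·Fᵀ + Q = [8 9; 9 24]
S = H·P̄·Hᵀ + R = [28 -54; -54 144]
K = P̄·Hᵀ·S⁻¹ = [39/62 89/558; 15/31 -6/31]
x' − x̄ = [-131/279, -21/31] = K·y
y = (KᵀK)⁻¹·Kᵀ·(x' − x̄) = [-1, 1]
z = y + H·x̄ = [-1, 1] + [3, -3] = [2, -2]

z = [2, -2]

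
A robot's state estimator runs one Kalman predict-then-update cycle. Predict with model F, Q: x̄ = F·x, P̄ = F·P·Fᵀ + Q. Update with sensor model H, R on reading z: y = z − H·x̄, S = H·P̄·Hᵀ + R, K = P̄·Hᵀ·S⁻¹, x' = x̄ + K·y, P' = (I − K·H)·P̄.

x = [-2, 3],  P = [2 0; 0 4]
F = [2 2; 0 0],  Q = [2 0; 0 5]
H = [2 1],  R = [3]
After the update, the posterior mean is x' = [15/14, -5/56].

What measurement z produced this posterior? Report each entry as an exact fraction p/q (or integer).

x̄ = F·x = [2, 0]
P̄ = F·P·Fᵀ + Q = [26 0; 0 5]
S = H·P̄·Hᵀ + R = [112]
K = P̄·Hᵀ·S⁻¹ = [13/28; 5/112]
x' − x̄ = [-13/14, -5/56] = K·y
y = (KᵀK)⁻¹·Kᵀ·(x' − x̄) = [-2]
z = y + H·x̄ = [-2] + [4] = [2]

z = [2]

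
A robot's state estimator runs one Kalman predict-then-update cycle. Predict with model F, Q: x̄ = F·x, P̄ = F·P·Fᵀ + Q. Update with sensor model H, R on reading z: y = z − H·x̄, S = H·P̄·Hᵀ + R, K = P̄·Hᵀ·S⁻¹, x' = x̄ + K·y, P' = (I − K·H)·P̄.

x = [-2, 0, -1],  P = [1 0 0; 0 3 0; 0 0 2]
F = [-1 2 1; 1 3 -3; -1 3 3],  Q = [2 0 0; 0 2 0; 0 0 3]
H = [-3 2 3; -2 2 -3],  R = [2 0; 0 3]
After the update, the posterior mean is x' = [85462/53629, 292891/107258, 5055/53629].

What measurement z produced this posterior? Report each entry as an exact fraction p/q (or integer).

z = [1, 2]

x̄ = F·x = [1, 1, -1]
P̄ = F·P·Fᵀ + Q = [17 11 25; 11 48 8; 25 8 49]
S = H·P̄·Hᵀ + R = [302 -182; -182 820]
K = P̄·Hᵀ·S⁻¹ = [10943/107258 -8951/107258; 20110/53629 15467/107258; 19609/107258 -19323/107258]
x' − x̄ = [31833/53629, 185633/107258, 58684/53629] = K·y
y = (KᵀK)⁻¹·Kᵀ·(x' − x̄) = [5, -1]
z = y + H·x̄ = [5, -1] + [-4, 3] = [1, 2]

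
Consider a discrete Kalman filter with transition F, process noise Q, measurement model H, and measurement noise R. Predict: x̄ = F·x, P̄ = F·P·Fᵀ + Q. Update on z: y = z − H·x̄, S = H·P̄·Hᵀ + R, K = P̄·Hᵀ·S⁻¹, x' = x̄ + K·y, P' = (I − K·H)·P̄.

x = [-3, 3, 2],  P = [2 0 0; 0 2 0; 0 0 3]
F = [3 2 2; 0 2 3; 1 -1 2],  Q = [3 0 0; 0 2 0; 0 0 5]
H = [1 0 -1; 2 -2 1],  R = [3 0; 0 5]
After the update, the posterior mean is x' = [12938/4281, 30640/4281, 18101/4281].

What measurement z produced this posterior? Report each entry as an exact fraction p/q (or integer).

z = [-2, -3]

x̄ = F·x = [1, 12, -2]
P̄ = F·P·Fᵀ + Q = [41 26 14; 26 37 14; 14 14 21]
S = H·P̄·Hᵀ + R = [37 23; 23 130]
K = P̄·Hᵀ·S⁻¹ = [2498/4281 1007/4281; 1744/4281 -572/4281; -1393/4281 938/4281]
x' − x̄ = [8657/4281, -20732/4281, 26663/4281] = K·y
y = (KᵀK)⁻¹·Kᵀ·(x' − x̄) = [-5, 21]
z = y + H·x̄ = [-5, 21] + [3, -24] = [-2, -3]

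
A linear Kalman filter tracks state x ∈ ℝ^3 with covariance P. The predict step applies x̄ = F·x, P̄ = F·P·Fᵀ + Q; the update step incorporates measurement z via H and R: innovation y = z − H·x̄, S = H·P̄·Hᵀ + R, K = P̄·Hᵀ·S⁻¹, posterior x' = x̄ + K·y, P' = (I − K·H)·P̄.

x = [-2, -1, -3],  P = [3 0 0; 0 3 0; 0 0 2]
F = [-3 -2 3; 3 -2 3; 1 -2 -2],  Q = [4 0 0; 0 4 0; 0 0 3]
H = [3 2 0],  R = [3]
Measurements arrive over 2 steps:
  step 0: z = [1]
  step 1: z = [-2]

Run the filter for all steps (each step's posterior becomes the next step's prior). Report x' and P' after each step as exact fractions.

step 0: x̄ = F·x = [-1, -13, 6]
step 0: P̄ = F·P·Fᵀ + Q = [61 3 -9; 3 61 9; -9 9 26]
step 0: y = z − H·x̄ = [30]
step 0: S = H·P̄·Hᵀ + R = [832]
step 0: K = P̄·Hᵀ·S⁻¹ = [189/832; 131/832; -9/832]
step 0: x' = x̄ + K·y = [2419/416, -3443/416, 2361/416]
step 0: P' = (I − K·H)·P̄ = [15031/832 -22263/832 -5787/832; -22263/832 33591/832 8667/832; -5787/832 8667/832 21551/832]
step 1: x̄ = F·x = [839/52, 10613/208, 4583/416]
step 1: P̄ = F·P·Fᵀ + Q = [3124/13 5565/52 -24813/104; 5565/52 131479/208 114141/416; -24813/104 114141/416 419631/832]
step 1: y = z − H·x̄ = [-15855/104]
step 1: S = H·P̄·Hᵀ + R = [310879/52]
step 1: K = P̄·Hᵀ·S⁻¹ = [48618/310879; 164869/621758; -34737/1243516]
step 1: x' = x̄ + K·y = [-4791989/621758, 3295004/310879, 18995323/1243516]
step 1: P' = (I − K·H)·P̄ = [29250655/310879 -87606111/621758 -264208419/1243516; -87606111/621758 65828235/310879 396260523/1243516; -264208419/1243516 396260523/1243516 621383685/1243516]

step 0: x' = [2419/416, -3443/416, 2361/416], P' = [15031/832 -22263/832 -5787/832; -22263/832 33591/832 8667/832; -5787/832 8667/832 21551/832]
step 1: x' = [-4791989/621758, 3295004/310879, 18995323/1243516], P' = [29250655/310879 -87606111/621758 -264208419/1243516; -87606111/621758 65828235/310879 396260523/1243516; -264208419/1243516 396260523/1243516 621383685/1243516]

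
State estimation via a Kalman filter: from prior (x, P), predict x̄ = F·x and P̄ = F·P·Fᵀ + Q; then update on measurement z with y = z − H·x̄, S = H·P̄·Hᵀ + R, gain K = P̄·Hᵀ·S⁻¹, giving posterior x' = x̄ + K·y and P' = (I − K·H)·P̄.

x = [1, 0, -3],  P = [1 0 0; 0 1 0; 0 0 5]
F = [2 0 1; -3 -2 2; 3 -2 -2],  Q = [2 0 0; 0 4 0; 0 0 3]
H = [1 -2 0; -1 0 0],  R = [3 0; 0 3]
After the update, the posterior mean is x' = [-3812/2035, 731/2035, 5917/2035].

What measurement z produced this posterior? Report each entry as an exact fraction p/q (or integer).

x̄ = F·x = [-1, -9, 9]
P̄ = F·P·Fᵀ + Q = [11 4 -4; 4 37 -25; -4 -25 36]
S = H·P̄·Hᵀ + R = [146 -3; -3 14]
K = P̄·Hᵀ·S⁻¹ = [9/2035 -1597/2035; -992/2035 -794/2035; 656/2035 722/2035]
x' − x̄ = [-1777/2035, 19046/2035, -12398/2035] = K·y
y = (KᵀK)⁻¹·Kᵀ·(x' − x̄) = [-20, 1]
z = y + H·x̄ = [-20, 1] + [17, 1] = [-3, 2]

z = [-3, 2]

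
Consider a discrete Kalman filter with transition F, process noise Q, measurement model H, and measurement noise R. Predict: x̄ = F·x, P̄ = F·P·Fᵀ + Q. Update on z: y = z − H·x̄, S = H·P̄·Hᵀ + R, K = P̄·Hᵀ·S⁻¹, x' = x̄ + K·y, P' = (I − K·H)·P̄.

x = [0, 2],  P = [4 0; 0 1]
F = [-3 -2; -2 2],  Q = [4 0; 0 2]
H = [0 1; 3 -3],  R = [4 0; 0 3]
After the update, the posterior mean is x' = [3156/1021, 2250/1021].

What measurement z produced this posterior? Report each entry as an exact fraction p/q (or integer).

z = [2, 3]

x̄ = F·x = [-4, 4]
P̄ = F·P·Fᵀ + Q = [44 20; 20 22]
S = H·P̄·Hᵀ + R = [26 -6; -6 237]
K = P̄·Hᵀ·S⁻¹ = [862/1021 332/1021; 863/1021 -4/1021]
x' − x̄ = [7240/1021, -1834/1021] = K·y
y = (KᵀK)⁻¹·Kᵀ·(x' − x̄) = [-2, 27]
z = y + H·x̄ = [-2, 27] + [4, -24] = [2, 3]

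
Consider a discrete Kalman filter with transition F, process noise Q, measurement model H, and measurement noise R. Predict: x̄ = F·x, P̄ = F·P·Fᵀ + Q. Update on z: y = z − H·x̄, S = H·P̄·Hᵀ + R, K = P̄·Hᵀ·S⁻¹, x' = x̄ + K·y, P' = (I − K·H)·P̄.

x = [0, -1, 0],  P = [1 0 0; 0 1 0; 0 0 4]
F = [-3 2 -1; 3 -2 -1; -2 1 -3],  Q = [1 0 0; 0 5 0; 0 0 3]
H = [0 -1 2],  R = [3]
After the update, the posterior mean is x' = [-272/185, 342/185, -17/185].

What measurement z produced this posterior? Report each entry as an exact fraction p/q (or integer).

z = [-2]

x̄ = F·x = [-2, 2, -1]
P̄ = F·P·Fᵀ + Q = [18 -9 20; -9 22 4; 20 4 44]
S = H·P̄·Hᵀ + R = [185]
K = P̄·Hᵀ·S⁻¹ = [49/185; -14/185; 84/185]
x' − x̄ = [98/185, -28/185, 168/185] = K·y
y = (KᵀK)⁻¹·Kᵀ·(x' − x̄) = [2]
z = y + H·x̄ = [2] + [-4] = [-2]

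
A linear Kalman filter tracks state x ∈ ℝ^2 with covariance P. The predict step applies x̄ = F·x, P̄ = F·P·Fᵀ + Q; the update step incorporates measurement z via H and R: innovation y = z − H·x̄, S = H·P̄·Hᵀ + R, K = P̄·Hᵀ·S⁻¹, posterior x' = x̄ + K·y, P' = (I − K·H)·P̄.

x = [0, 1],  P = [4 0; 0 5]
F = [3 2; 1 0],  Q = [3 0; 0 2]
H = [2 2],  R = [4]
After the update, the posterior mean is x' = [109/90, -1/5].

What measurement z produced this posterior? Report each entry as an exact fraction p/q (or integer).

z = [2]

x̄ = F·x = [2, 0]
P̄ = F·P·Fᵀ + Q = [59 12; 12 6]
S = H·P̄·Hᵀ + R = [360]
K = P̄·Hᵀ·S⁻¹ = [71/180; 1/10]
x' − x̄ = [-71/90, -1/5] = K·y
y = (KᵀK)⁻¹·Kᵀ·(x' − x̄) = [-2]
z = y + H·x̄ = [-2] + [4] = [2]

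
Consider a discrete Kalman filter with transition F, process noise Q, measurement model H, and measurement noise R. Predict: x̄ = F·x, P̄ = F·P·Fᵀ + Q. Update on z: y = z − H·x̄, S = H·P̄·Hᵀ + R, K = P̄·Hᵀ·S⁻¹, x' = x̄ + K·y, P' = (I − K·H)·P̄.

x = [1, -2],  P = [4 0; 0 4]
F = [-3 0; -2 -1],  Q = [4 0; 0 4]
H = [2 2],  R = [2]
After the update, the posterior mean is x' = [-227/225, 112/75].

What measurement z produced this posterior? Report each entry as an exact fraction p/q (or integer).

x̄ = F·x = [-3, 0]
P̄ = F·P·Fᵀ + Q = [40 24; 24 24]
S = H·P̄·Hᵀ + R = [450]
K = P̄·Hᵀ·S⁻¹ = [64/225; 16/75]
x' − x̄ = [448/225, 112/75] = K·y
y = (KᵀK)⁻¹·Kᵀ·(x' − x̄) = [7]
z = y + H·x̄ = [7] + [-6] = [1]

z = [1]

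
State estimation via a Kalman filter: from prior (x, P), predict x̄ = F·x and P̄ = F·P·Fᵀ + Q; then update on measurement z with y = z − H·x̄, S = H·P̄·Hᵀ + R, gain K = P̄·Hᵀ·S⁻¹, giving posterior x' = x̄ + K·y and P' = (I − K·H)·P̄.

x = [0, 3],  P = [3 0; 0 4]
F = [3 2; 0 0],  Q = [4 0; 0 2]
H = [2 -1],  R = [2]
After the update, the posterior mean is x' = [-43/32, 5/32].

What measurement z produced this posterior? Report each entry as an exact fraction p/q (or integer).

x̄ = F·x = [6, 0]
P̄ = F·P·Fᵀ + Q = [47 0; 0 2]
S = H·P̄·Hᵀ + R = [192]
K = P̄·Hᵀ·S⁻¹ = [47/96; -1/96]
x' − x̄ = [-235/32, 5/32] = K·y
y = (KᵀK)⁻¹·Kᵀ·(x' − x̄) = [-15]
z = y + H·x̄ = [-15] + [12] = [-3]

z = [-3]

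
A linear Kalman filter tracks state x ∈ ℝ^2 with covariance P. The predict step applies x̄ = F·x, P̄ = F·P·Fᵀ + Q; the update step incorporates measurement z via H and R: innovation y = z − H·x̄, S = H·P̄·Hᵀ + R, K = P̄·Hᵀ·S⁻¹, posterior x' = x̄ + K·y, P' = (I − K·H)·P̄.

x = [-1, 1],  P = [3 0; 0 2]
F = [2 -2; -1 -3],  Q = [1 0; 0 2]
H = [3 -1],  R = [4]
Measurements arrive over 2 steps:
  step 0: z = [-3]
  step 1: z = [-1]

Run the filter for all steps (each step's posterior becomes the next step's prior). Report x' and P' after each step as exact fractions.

step 0: x̄ = F·x = [-4, -2]
step 0: P̄ = F·P·Fᵀ + Q = [21 6; 6 23]
step 0: y = z − H·x̄ = [7]
step 0: S = H·P̄·Hᵀ + R = [180]
step 0: K = P̄·Hᵀ·S⁻¹ = [19/60; -1/36]
step 0: x' = x̄ + K·y = [-107/60, -79/36]
step 0: P' = (I − K·H)·P̄ = [59/20 91/12; 91/12 823/36]
step 1: x̄ = F·x = [37/45, 251/30]
step 1: P̄ = F·P·Fᵀ + Q = [1961/45 1514/15; 1514/15 1281/5]
step 1: y = z − H·x̄ = [49/10]
step 1: S = H·P̄·Hᵀ + R = [234/5]
step 1: K = P̄·Hᵀ·S⁻¹ = [149/234; 233/234]
step 1: x' = x̄ + K·y = [205/52, 6199/468]
step 1: P' = (I − K·H)·P̄ = [1919/78 16675/234; 16675/234 49093/234]

step 0: x' = [-107/60, -79/36], P' = [59/20 91/12; 91/12 823/36]
step 1: x' = [205/52, 6199/468], P' = [1919/78 16675/234; 16675/234 49093/234]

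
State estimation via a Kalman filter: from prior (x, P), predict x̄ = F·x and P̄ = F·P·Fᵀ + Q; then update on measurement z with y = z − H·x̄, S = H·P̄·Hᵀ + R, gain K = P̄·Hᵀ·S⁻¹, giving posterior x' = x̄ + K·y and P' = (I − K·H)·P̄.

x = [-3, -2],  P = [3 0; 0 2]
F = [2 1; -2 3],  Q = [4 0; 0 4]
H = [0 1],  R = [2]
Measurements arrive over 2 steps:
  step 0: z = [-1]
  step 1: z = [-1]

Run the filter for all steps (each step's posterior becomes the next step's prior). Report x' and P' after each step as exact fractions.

step 0: x' = [-47/6, -17/18], P' = [17 -1/3; -1/3 17/9]
step 1: x' = [-2092/285, -202/285], P' = [8518/285 -382/285; -382/285 186/95]

step 0: x̄ = F·x = [-8, 0]
step 0: P̄ = F·P·Fᵀ + Q = [18 -6; -6 34]
step 0: y = z − H·x̄ = [-1]
step 0: S = H·P̄·Hᵀ + R = [36]
step 0: K = P̄·Hᵀ·S⁻¹ = [-1/6; 17/18]
step 0: x' = x̄ + K·y = [-47/6, -17/18]
step 0: P' = (I − K·H)·P̄ = [17 -1/3; -1/3 17/9]
step 1: x̄ = F·x = [-299/18, 77/6]
step 1: P̄ = F·P·Fᵀ + Q = [653/9 -191/3; -191/3 93]
step 1: y = z − H·x̄ = [-83/6]
step 1: S = H·P̄·Hᵀ + R = [95]
step 1: K = P̄·Hᵀ·S⁻¹ = [-191/285; 93/95]
step 1: x' = x̄ + K·y = [-2092/285, -202/285]
step 1: P' = (I − K·H)·P̄ = [8518/285 -382/285; -382/285 186/95]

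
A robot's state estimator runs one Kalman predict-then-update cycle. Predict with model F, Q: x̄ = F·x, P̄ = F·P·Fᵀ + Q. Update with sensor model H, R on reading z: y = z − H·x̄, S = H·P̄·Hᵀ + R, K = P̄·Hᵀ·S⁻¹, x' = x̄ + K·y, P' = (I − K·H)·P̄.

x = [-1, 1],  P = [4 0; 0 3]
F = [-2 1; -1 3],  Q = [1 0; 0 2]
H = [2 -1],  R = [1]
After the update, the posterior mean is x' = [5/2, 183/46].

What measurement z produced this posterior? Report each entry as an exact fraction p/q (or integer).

z = [1]

x̄ = F·x = [3, 4]
P̄ = F·P·Fᵀ + Q = [20 17; 17 33]
S = H·P̄·Hᵀ + R = [46]
K = P̄·Hᵀ·S⁻¹ = [1/2; 1/46]
x' − x̄ = [-1/2, -1/46] = K·y
y = (KᵀK)⁻¹·Kᵀ·(x' − x̄) = [-1]
z = y + H·x̄ = [-1] + [2] = [1]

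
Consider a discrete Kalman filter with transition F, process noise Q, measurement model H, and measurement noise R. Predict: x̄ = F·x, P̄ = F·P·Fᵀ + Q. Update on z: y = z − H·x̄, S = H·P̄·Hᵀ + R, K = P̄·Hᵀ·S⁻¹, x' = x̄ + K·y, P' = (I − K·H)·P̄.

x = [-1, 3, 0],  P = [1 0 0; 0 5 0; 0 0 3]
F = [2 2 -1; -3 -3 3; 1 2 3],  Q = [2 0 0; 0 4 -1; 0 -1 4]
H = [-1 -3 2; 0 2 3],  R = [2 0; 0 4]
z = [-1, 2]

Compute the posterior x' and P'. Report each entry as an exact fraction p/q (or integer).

x' = [-27451/272552, 149965/272552, 42051/136276]
P' = [1319473/272552 -332823/272552 102847/136276; -332823/272552 137985/272552 -16313/136276; 102847/136276 -16313/136276 25657/68138]

x̄ = F·x = [4, -6, 5]
P̄ = F·P·Fᵀ + Q = [29 -45 13; -45 85 -7; 13 -7 52]
y = z − H·x̄ = [-25, -1]
S = H·P̄·Hᵀ + R = [766 -112; -112 728]
K = P̄·Hᵀ·S⁻¹ = [807/4867 -12141/272552; -1307/4867 44523/272552; 870/4867 30329/136276]
x' = x̄ + K·y = [-27451/272552, 149965/272552, 42051/136276]
P' = (I − K·H)·P̄ = [1319473/272552 -332823/272552 102847/136276; -332823/272552 137985/272552 -16313/136276; 102847/136276 -16313/136276 25657/68138]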